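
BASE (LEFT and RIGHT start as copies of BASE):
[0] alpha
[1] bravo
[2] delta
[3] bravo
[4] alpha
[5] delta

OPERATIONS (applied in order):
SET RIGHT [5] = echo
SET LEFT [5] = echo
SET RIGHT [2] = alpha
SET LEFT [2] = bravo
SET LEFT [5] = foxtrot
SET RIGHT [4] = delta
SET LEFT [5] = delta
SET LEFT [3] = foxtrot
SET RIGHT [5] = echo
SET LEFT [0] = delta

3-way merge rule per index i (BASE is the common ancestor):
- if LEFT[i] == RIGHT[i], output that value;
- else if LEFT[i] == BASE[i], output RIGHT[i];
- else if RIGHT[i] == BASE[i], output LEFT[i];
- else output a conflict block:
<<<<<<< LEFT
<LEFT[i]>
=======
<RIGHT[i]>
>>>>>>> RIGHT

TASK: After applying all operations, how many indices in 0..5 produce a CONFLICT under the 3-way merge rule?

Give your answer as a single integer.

Answer: 1

Derivation:
Final LEFT:  [delta, bravo, bravo, foxtrot, alpha, delta]
Final RIGHT: [alpha, bravo, alpha, bravo, delta, echo]
i=0: L=delta, R=alpha=BASE -> take LEFT -> delta
i=1: L=bravo R=bravo -> agree -> bravo
i=2: BASE=delta L=bravo R=alpha all differ -> CONFLICT
i=3: L=foxtrot, R=bravo=BASE -> take LEFT -> foxtrot
i=4: L=alpha=BASE, R=delta -> take RIGHT -> delta
i=5: L=delta=BASE, R=echo -> take RIGHT -> echo
Conflict count: 1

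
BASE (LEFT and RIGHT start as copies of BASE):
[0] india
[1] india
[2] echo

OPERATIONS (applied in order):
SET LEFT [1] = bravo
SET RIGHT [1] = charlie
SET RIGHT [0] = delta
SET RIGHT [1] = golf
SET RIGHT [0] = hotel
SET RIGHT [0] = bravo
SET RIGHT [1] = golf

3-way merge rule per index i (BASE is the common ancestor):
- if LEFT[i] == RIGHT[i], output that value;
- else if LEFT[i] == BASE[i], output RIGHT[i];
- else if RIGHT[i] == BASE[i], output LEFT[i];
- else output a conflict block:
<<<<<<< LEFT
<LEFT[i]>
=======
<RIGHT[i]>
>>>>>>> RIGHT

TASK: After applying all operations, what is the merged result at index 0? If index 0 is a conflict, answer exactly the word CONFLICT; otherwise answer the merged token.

Final LEFT:  [india, bravo, echo]
Final RIGHT: [bravo, golf, echo]
i=0: L=india=BASE, R=bravo -> take RIGHT -> bravo
i=1: BASE=india L=bravo R=golf all differ -> CONFLICT
i=2: L=echo R=echo -> agree -> echo
Index 0 -> bravo

Answer: bravo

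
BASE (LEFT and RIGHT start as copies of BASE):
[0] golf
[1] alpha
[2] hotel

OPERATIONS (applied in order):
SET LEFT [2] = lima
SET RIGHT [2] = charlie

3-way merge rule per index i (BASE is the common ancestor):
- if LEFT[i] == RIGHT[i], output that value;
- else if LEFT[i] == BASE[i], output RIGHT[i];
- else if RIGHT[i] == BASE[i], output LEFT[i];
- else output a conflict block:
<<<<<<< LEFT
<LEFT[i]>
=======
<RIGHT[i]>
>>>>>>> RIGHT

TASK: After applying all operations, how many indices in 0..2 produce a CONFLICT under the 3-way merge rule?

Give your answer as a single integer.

Final LEFT:  [golf, alpha, lima]
Final RIGHT: [golf, alpha, charlie]
i=0: L=golf R=golf -> agree -> golf
i=1: L=alpha R=alpha -> agree -> alpha
i=2: BASE=hotel L=lima R=charlie all differ -> CONFLICT
Conflict count: 1

Answer: 1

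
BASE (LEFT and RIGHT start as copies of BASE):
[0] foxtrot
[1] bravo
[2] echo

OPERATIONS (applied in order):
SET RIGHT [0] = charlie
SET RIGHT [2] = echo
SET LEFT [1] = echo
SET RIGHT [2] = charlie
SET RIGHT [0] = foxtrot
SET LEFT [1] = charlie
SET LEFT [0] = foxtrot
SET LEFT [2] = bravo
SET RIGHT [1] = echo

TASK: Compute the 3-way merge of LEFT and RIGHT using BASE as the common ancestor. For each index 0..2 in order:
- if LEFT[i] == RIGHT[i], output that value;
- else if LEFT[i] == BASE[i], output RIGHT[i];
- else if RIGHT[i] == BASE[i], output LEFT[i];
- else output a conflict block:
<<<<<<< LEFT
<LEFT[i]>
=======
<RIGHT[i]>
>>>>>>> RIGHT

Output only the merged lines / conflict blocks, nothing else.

Answer: foxtrot
<<<<<<< LEFT
charlie
=======
echo
>>>>>>> RIGHT
<<<<<<< LEFT
bravo
=======
charlie
>>>>>>> RIGHT

Derivation:
Final LEFT:  [foxtrot, charlie, bravo]
Final RIGHT: [foxtrot, echo, charlie]
i=0: L=foxtrot R=foxtrot -> agree -> foxtrot
i=1: BASE=bravo L=charlie R=echo all differ -> CONFLICT
i=2: BASE=echo L=bravo R=charlie all differ -> CONFLICT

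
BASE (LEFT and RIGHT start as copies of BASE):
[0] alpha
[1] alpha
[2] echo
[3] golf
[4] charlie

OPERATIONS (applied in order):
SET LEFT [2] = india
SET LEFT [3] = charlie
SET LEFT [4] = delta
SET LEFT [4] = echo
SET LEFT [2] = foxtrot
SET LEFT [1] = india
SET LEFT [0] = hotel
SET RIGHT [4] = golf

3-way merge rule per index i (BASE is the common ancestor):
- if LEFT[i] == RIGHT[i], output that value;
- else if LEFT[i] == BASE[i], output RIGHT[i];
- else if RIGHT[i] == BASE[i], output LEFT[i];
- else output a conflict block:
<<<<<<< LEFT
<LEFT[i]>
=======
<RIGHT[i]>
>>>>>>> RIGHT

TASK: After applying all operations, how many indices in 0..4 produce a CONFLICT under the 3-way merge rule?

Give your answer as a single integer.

Answer: 1

Derivation:
Final LEFT:  [hotel, india, foxtrot, charlie, echo]
Final RIGHT: [alpha, alpha, echo, golf, golf]
i=0: L=hotel, R=alpha=BASE -> take LEFT -> hotel
i=1: L=india, R=alpha=BASE -> take LEFT -> india
i=2: L=foxtrot, R=echo=BASE -> take LEFT -> foxtrot
i=3: L=charlie, R=golf=BASE -> take LEFT -> charlie
i=4: BASE=charlie L=echo R=golf all differ -> CONFLICT
Conflict count: 1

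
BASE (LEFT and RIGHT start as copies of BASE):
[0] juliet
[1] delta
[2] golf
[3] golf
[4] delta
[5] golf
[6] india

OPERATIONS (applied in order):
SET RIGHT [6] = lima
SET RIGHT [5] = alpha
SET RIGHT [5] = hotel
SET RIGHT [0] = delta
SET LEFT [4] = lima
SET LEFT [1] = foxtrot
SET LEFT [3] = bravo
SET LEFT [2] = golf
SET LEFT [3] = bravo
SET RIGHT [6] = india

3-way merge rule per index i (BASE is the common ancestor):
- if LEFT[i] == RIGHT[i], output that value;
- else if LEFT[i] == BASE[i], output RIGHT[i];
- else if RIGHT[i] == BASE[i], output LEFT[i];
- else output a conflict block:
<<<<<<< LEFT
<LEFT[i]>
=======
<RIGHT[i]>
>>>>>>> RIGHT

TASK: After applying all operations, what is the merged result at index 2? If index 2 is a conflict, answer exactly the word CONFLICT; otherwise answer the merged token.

Answer: golf

Derivation:
Final LEFT:  [juliet, foxtrot, golf, bravo, lima, golf, india]
Final RIGHT: [delta, delta, golf, golf, delta, hotel, india]
i=0: L=juliet=BASE, R=delta -> take RIGHT -> delta
i=1: L=foxtrot, R=delta=BASE -> take LEFT -> foxtrot
i=2: L=golf R=golf -> agree -> golf
i=3: L=bravo, R=golf=BASE -> take LEFT -> bravo
i=4: L=lima, R=delta=BASE -> take LEFT -> lima
i=5: L=golf=BASE, R=hotel -> take RIGHT -> hotel
i=6: L=india R=india -> agree -> india
Index 2 -> golf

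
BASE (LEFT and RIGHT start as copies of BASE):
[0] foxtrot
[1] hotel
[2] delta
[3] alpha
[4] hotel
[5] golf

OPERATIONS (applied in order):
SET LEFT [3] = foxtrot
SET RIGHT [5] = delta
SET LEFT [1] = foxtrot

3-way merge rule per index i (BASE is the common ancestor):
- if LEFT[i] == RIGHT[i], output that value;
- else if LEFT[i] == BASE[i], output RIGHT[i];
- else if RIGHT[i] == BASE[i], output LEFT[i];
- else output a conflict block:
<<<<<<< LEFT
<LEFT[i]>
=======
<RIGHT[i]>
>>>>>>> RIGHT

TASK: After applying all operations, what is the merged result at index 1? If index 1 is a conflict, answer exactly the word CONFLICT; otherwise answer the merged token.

Final LEFT:  [foxtrot, foxtrot, delta, foxtrot, hotel, golf]
Final RIGHT: [foxtrot, hotel, delta, alpha, hotel, delta]
i=0: L=foxtrot R=foxtrot -> agree -> foxtrot
i=1: L=foxtrot, R=hotel=BASE -> take LEFT -> foxtrot
i=2: L=delta R=delta -> agree -> delta
i=3: L=foxtrot, R=alpha=BASE -> take LEFT -> foxtrot
i=4: L=hotel R=hotel -> agree -> hotel
i=5: L=golf=BASE, R=delta -> take RIGHT -> delta
Index 1 -> foxtrot

Answer: foxtrot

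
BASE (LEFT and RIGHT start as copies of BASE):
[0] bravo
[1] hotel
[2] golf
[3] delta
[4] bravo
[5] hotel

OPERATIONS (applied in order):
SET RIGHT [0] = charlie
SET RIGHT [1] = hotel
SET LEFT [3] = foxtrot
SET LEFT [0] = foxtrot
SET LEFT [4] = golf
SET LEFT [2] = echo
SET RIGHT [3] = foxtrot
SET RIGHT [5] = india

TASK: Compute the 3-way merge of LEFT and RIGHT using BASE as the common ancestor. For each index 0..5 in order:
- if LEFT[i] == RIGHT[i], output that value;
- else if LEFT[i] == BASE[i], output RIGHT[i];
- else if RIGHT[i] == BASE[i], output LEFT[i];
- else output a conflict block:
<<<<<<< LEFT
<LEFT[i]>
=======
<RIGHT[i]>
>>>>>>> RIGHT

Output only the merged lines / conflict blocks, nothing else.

Final LEFT:  [foxtrot, hotel, echo, foxtrot, golf, hotel]
Final RIGHT: [charlie, hotel, golf, foxtrot, bravo, india]
i=0: BASE=bravo L=foxtrot R=charlie all differ -> CONFLICT
i=1: L=hotel R=hotel -> agree -> hotel
i=2: L=echo, R=golf=BASE -> take LEFT -> echo
i=3: L=foxtrot R=foxtrot -> agree -> foxtrot
i=4: L=golf, R=bravo=BASE -> take LEFT -> golf
i=5: L=hotel=BASE, R=india -> take RIGHT -> india

Answer: <<<<<<< LEFT
foxtrot
=======
charlie
>>>>>>> RIGHT
hotel
echo
foxtrot
golf
india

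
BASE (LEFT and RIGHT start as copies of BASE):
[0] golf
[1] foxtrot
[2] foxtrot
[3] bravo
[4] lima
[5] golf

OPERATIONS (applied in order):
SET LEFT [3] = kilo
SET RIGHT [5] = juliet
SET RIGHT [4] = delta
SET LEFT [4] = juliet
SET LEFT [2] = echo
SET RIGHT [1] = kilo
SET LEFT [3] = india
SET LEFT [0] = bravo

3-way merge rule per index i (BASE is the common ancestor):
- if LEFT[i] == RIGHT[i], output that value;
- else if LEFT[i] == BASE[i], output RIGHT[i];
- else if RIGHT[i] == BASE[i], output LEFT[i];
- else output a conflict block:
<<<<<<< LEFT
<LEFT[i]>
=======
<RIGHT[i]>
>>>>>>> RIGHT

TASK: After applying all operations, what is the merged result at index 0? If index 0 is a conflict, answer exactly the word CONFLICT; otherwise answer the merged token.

Answer: bravo

Derivation:
Final LEFT:  [bravo, foxtrot, echo, india, juliet, golf]
Final RIGHT: [golf, kilo, foxtrot, bravo, delta, juliet]
i=0: L=bravo, R=golf=BASE -> take LEFT -> bravo
i=1: L=foxtrot=BASE, R=kilo -> take RIGHT -> kilo
i=2: L=echo, R=foxtrot=BASE -> take LEFT -> echo
i=3: L=india, R=bravo=BASE -> take LEFT -> india
i=4: BASE=lima L=juliet R=delta all differ -> CONFLICT
i=5: L=golf=BASE, R=juliet -> take RIGHT -> juliet
Index 0 -> bravo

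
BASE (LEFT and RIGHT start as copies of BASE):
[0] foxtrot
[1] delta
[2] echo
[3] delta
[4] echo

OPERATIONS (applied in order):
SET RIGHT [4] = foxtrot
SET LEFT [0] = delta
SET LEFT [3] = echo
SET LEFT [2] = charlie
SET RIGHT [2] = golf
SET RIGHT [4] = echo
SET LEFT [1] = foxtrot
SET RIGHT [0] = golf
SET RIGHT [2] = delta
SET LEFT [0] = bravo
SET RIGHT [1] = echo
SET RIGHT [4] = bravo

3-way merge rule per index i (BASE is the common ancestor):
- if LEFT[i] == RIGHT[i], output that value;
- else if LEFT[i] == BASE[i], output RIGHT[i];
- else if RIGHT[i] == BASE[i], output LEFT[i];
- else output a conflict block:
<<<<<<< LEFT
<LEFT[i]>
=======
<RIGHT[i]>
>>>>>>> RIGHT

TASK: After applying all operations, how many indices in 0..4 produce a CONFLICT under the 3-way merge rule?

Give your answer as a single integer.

Final LEFT:  [bravo, foxtrot, charlie, echo, echo]
Final RIGHT: [golf, echo, delta, delta, bravo]
i=0: BASE=foxtrot L=bravo R=golf all differ -> CONFLICT
i=1: BASE=delta L=foxtrot R=echo all differ -> CONFLICT
i=2: BASE=echo L=charlie R=delta all differ -> CONFLICT
i=3: L=echo, R=delta=BASE -> take LEFT -> echo
i=4: L=echo=BASE, R=bravo -> take RIGHT -> bravo
Conflict count: 3

Answer: 3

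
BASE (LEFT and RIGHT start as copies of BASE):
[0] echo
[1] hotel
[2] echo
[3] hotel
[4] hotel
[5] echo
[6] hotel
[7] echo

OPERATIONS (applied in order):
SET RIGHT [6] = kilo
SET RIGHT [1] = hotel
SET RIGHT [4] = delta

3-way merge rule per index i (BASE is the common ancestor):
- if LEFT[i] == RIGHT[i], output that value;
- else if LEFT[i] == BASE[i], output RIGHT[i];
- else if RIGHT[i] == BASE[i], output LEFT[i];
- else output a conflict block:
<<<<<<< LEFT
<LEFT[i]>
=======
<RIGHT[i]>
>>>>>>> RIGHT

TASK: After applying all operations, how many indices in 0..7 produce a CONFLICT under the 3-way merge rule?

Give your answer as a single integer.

Final LEFT:  [echo, hotel, echo, hotel, hotel, echo, hotel, echo]
Final RIGHT: [echo, hotel, echo, hotel, delta, echo, kilo, echo]
i=0: L=echo R=echo -> agree -> echo
i=1: L=hotel R=hotel -> agree -> hotel
i=2: L=echo R=echo -> agree -> echo
i=3: L=hotel R=hotel -> agree -> hotel
i=4: L=hotel=BASE, R=delta -> take RIGHT -> delta
i=5: L=echo R=echo -> agree -> echo
i=6: L=hotel=BASE, R=kilo -> take RIGHT -> kilo
i=7: L=echo R=echo -> agree -> echo
Conflict count: 0

Answer: 0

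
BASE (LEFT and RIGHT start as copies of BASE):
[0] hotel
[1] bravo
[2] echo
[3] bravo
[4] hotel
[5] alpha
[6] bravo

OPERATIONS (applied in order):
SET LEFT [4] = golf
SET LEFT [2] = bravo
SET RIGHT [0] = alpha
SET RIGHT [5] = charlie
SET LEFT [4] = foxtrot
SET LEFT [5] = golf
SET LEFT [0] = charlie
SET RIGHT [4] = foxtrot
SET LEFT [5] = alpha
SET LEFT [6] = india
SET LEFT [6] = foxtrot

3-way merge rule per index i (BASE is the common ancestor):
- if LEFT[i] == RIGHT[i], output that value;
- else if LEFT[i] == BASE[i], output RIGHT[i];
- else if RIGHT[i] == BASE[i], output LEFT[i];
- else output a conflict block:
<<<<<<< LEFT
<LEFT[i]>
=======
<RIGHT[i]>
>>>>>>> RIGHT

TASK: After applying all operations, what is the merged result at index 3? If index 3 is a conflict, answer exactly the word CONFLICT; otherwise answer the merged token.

Final LEFT:  [charlie, bravo, bravo, bravo, foxtrot, alpha, foxtrot]
Final RIGHT: [alpha, bravo, echo, bravo, foxtrot, charlie, bravo]
i=0: BASE=hotel L=charlie R=alpha all differ -> CONFLICT
i=1: L=bravo R=bravo -> agree -> bravo
i=2: L=bravo, R=echo=BASE -> take LEFT -> bravo
i=3: L=bravo R=bravo -> agree -> bravo
i=4: L=foxtrot R=foxtrot -> agree -> foxtrot
i=5: L=alpha=BASE, R=charlie -> take RIGHT -> charlie
i=6: L=foxtrot, R=bravo=BASE -> take LEFT -> foxtrot
Index 3 -> bravo

Answer: bravo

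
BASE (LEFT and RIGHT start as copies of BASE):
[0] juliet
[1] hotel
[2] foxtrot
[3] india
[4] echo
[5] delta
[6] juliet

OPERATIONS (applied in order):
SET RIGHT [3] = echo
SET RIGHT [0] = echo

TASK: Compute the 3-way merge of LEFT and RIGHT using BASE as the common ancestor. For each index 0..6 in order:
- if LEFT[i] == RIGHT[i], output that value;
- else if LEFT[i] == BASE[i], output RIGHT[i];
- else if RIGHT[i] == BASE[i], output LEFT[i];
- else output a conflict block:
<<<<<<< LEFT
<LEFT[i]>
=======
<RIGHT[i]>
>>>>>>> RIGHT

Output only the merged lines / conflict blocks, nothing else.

Answer: echo
hotel
foxtrot
echo
echo
delta
juliet

Derivation:
Final LEFT:  [juliet, hotel, foxtrot, india, echo, delta, juliet]
Final RIGHT: [echo, hotel, foxtrot, echo, echo, delta, juliet]
i=0: L=juliet=BASE, R=echo -> take RIGHT -> echo
i=1: L=hotel R=hotel -> agree -> hotel
i=2: L=foxtrot R=foxtrot -> agree -> foxtrot
i=3: L=india=BASE, R=echo -> take RIGHT -> echo
i=4: L=echo R=echo -> agree -> echo
i=5: L=delta R=delta -> agree -> delta
i=6: L=juliet R=juliet -> agree -> juliet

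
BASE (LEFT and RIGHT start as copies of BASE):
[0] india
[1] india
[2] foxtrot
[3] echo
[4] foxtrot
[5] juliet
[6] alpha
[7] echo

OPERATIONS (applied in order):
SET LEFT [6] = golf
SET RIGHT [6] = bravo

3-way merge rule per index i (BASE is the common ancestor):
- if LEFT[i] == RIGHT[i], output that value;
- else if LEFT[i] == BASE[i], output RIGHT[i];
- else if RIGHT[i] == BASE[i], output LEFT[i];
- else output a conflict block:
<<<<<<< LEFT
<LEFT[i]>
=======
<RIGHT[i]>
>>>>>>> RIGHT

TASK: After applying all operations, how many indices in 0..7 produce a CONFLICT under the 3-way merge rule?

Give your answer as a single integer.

Final LEFT:  [india, india, foxtrot, echo, foxtrot, juliet, golf, echo]
Final RIGHT: [india, india, foxtrot, echo, foxtrot, juliet, bravo, echo]
i=0: L=india R=india -> agree -> india
i=1: L=india R=india -> agree -> india
i=2: L=foxtrot R=foxtrot -> agree -> foxtrot
i=3: L=echo R=echo -> agree -> echo
i=4: L=foxtrot R=foxtrot -> agree -> foxtrot
i=5: L=juliet R=juliet -> agree -> juliet
i=6: BASE=alpha L=golf R=bravo all differ -> CONFLICT
i=7: L=echo R=echo -> agree -> echo
Conflict count: 1

Answer: 1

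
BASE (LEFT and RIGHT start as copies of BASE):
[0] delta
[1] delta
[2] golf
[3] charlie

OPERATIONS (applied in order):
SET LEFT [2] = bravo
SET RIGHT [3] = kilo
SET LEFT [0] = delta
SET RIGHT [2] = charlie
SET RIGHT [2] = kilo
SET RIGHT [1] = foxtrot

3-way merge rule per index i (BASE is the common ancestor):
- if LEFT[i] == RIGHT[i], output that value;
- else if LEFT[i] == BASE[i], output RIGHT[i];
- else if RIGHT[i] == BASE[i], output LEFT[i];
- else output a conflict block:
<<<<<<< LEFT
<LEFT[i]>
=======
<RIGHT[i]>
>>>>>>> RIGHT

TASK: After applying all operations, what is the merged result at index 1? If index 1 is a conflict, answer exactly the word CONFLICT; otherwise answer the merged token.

Answer: foxtrot

Derivation:
Final LEFT:  [delta, delta, bravo, charlie]
Final RIGHT: [delta, foxtrot, kilo, kilo]
i=0: L=delta R=delta -> agree -> delta
i=1: L=delta=BASE, R=foxtrot -> take RIGHT -> foxtrot
i=2: BASE=golf L=bravo R=kilo all differ -> CONFLICT
i=3: L=charlie=BASE, R=kilo -> take RIGHT -> kilo
Index 1 -> foxtrot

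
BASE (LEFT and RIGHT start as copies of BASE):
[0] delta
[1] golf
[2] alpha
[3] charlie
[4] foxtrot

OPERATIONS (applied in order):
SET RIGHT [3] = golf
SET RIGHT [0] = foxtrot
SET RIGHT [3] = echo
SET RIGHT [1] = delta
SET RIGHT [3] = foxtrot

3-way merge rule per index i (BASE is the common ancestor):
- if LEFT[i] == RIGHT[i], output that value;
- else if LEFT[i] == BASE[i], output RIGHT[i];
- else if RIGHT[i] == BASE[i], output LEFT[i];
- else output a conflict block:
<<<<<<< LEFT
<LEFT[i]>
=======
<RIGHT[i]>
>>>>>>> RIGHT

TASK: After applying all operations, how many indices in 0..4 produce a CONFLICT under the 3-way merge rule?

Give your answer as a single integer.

Answer: 0

Derivation:
Final LEFT:  [delta, golf, alpha, charlie, foxtrot]
Final RIGHT: [foxtrot, delta, alpha, foxtrot, foxtrot]
i=0: L=delta=BASE, R=foxtrot -> take RIGHT -> foxtrot
i=1: L=golf=BASE, R=delta -> take RIGHT -> delta
i=2: L=alpha R=alpha -> agree -> alpha
i=3: L=charlie=BASE, R=foxtrot -> take RIGHT -> foxtrot
i=4: L=foxtrot R=foxtrot -> agree -> foxtrot
Conflict count: 0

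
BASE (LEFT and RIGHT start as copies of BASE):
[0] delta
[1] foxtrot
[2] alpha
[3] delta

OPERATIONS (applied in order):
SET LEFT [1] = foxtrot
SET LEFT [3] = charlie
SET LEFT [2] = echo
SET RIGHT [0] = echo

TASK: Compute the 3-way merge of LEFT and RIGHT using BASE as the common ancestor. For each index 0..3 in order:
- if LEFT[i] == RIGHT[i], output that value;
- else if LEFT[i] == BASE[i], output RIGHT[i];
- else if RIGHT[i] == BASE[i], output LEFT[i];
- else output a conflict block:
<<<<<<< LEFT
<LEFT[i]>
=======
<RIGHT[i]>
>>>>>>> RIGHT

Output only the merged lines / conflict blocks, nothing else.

Answer: echo
foxtrot
echo
charlie

Derivation:
Final LEFT:  [delta, foxtrot, echo, charlie]
Final RIGHT: [echo, foxtrot, alpha, delta]
i=0: L=delta=BASE, R=echo -> take RIGHT -> echo
i=1: L=foxtrot R=foxtrot -> agree -> foxtrot
i=2: L=echo, R=alpha=BASE -> take LEFT -> echo
i=3: L=charlie, R=delta=BASE -> take LEFT -> charlie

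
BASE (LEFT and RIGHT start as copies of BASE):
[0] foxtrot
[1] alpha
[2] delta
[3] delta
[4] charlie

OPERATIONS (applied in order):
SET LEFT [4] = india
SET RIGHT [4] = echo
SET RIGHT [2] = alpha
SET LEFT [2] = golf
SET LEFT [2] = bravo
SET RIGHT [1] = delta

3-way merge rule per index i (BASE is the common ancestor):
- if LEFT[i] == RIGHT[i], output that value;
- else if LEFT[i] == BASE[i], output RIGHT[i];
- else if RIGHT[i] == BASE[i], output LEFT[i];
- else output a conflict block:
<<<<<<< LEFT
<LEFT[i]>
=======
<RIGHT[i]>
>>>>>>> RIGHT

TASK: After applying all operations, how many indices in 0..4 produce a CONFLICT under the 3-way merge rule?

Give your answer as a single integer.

Final LEFT:  [foxtrot, alpha, bravo, delta, india]
Final RIGHT: [foxtrot, delta, alpha, delta, echo]
i=0: L=foxtrot R=foxtrot -> agree -> foxtrot
i=1: L=alpha=BASE, R=delta -> take RIGHT -> delta
i=2: BASE=delta L=bravo R=alpha all differ -> CONFLICT
i=3: L=delta R=delta -> agree -> delta
i=4: BASE=charlie L=india R=echo all differ -> CONFLICT
Conflict count: 2

Answer: 2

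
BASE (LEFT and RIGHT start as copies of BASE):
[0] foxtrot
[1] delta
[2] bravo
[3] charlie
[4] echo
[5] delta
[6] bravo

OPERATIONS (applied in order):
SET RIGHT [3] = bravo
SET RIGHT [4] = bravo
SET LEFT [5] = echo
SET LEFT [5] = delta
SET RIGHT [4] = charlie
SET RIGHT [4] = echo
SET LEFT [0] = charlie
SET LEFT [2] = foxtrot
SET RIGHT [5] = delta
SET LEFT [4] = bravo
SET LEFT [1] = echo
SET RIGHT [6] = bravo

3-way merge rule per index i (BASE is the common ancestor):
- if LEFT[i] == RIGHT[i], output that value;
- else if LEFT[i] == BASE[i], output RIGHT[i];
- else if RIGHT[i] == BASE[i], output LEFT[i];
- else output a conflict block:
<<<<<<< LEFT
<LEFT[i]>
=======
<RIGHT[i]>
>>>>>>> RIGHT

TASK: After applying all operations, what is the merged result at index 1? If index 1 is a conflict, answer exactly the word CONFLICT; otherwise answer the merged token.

Answer: echo

Derivation:
Final LEFT:  [charlie, echo, foxtrot, charlie, bravo, delta, bravo]
Final RIGHT: [foxtrot, delta, bravo, bravo, echo, delta, bravo]
i=0: L=charlie, R=foxtrot=BASE -> take LEFT -> charlie
i=1: L=echo, R=delta=BASE -> take LEFT -> echo
i=2: L=foxtrot, R=bravo=BASE -> take LEFT -> foxtrot
i=3: L=charlie=BASE, R=bravo -> take RIGHT -> bravo
i=4: L=bravo, R=echo=BASE -> take LEFT -> bravo
i=5: L=delta R=delta -> agree -> delta
i=6: L=bravo R=bravo -> agree -> bravo
Index 1 -> echo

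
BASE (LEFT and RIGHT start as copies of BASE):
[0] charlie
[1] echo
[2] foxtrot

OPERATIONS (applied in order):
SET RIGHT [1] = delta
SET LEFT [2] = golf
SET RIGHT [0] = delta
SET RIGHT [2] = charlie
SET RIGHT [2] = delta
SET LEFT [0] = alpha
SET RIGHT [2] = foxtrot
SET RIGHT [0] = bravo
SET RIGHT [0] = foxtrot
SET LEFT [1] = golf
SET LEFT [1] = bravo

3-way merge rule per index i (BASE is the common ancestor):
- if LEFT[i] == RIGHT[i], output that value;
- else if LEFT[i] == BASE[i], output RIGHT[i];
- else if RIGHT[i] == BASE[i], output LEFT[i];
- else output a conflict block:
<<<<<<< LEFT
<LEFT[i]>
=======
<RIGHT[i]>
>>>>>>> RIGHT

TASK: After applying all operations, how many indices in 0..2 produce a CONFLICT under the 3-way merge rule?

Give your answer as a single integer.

Answer: 2

Derivation:
Final LEFT:  [alpha, bravo, golf]
Final RIGHT: [foxtrot, delta, foxtrot]
i=0: BASE=charlie L=alpha R=foxtrot all differ -> CONFLICT
i=1: BASE=echo L=bravo R=delta all differ -> CONFLICT
i=2: L=golf, R=foxtrot=BASE -> take LEFT -> golf
Conflict count: 2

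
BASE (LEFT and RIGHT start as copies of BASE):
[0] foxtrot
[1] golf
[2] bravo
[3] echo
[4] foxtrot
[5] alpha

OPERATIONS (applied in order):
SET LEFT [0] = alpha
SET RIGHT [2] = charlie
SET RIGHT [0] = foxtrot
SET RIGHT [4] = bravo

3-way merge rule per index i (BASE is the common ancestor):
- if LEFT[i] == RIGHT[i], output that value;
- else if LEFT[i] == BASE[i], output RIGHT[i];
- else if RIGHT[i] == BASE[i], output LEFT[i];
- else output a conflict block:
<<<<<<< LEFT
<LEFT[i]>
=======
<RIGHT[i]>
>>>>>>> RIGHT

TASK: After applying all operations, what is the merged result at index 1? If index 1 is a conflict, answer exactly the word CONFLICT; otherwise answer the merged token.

Answer: golf

Derivation:
Final LEFT:  [alpha, golf, bravo, echo, foxtrot, alpha]
Final RIGHT: [foxtrot, golf, charlie, echo, bravo, alpha]
i=0: L=alpha, R=foxtrot=BASE -> take LEFT -> alpha
i=1: L=golf R=golf -> agree -> golf
i=2: L=bravo=BASE, R=charlie -> take RIGHT -> charlie
i=3: L=echo R=echo -> agree -> echo
i=4: L=foxtrot=BASE, R=bravo -> take RIGHT -> bravo
i=5: L=alpha R=alpha -> agree -> alpha
Index 1 -> golf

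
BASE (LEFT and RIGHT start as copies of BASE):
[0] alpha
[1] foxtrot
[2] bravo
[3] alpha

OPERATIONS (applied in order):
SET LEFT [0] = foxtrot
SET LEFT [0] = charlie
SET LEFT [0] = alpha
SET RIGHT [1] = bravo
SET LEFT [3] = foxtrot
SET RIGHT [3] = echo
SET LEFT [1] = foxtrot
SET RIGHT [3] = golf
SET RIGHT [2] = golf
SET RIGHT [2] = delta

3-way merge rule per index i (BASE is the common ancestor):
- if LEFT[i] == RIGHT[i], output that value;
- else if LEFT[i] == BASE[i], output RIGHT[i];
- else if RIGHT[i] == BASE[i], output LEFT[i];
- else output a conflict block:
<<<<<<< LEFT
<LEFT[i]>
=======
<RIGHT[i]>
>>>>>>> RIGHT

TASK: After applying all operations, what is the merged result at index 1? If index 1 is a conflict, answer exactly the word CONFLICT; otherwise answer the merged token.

Final LEFT:  [alpha, foxtrot, bravo, foxtrot]
Final RIGHT: [alpha, bravo, delta, golf]
i=0: L=alpha R=alpha -> agree -> alpha
i=1: L=foxtrot=BASE, R=bravo -> take RIGHT -> bravo
i=2: L=bravo=BASE, R=delta -> take RIGHT -> delta
i=3: BASE=alpha L=foxtrot R=golf all differ -> CONFLICT
Index 1 -> bravo

Answer: bravo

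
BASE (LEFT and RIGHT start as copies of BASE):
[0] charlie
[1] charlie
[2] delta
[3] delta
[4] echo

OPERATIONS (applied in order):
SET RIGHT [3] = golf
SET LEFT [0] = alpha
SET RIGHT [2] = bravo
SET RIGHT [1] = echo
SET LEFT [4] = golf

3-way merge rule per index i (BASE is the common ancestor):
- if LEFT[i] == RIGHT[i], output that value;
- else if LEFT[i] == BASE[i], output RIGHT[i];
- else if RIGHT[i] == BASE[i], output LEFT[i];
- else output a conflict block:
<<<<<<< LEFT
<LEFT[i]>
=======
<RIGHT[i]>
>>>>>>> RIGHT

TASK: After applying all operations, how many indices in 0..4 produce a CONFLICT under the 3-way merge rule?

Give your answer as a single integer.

Answer: 0

Derivation:
Final LEFT:  [alpha, charlie, delta, delta, golf]
Final RIGHT: [charlie, echo, bravo, golf, echo]
i=0: L=alpha, R=charlie=BASE -> take LEFT -> alpha
i=1: L=charlie=BASE, R=echo -> take RIGHT -> echo
i=2: L=delta=BASE, R=bravo -> take RIGHT -> bravo
i=3: L=delta=BASE, R=golf -> take RIGHT -> golf
i=4: L=golf, R=echo=BASE -> take LEFT -> golf
Conflict count: 0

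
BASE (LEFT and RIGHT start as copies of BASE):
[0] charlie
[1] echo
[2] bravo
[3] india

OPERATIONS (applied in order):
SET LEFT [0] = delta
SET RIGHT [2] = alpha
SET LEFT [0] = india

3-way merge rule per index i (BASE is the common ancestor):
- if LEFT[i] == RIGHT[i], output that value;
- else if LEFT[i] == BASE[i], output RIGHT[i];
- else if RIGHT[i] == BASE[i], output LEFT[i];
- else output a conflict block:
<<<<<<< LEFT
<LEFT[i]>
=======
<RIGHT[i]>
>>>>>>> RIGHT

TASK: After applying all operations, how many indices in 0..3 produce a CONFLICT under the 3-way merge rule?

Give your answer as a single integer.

Answer: 0

Derivation:
Final LEFT:  [india, echo, bravo, india]
Final RIGHT: [charlie, echo, alpha, india]
i=0: L=india, R=charlie=BASE -> take LEFT -> india
i=1: L=echo R=echo -> agree -> echo
i=2: L=bravo=BASE, R=alpha -> take RIGHT -> alpha
i=3: L=india R=india -> agree -> india
Conflict count: 0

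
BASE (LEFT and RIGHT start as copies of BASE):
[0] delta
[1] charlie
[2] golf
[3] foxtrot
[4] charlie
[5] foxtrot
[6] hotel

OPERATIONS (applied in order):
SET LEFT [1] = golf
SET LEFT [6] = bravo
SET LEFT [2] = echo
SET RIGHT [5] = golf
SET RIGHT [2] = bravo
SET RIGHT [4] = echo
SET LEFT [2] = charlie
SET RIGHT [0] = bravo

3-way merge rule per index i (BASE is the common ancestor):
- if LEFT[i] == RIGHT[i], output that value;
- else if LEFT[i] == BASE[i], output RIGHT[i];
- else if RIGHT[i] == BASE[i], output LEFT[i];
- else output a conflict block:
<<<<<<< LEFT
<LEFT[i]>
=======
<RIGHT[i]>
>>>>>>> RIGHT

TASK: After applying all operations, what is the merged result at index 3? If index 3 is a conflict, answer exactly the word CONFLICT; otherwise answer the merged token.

Final LEFT:  [delta, golf, charlie, foxtrot, charlie, foxtrot, bravo]
Final RIGHT: [bravo, charlie, bravo, foxtrot, echo, golf, hotel]
i=0: L=delta=BASE, R=bravo -> take RIGHT -> bravo
i=1: L=golf, R=charlie=BASE -> take LEFT -> golf
i=2: BASE=golf L=charlie R=bravo all differ -> CONFLICT
i=3: L=foxtrot R=foxtrot -> agree -> foxtrot
i=4: L=charlie=BASE, R=echo -> take RIGHT -> echo
i=5: L=foxtrot=BASE, R=golf -> take RIGHT -> golf
i=6: L=bravo, R=hotel=BASE -> take LEFT -> bravo
Index 3 -> foxtrot

Answer: foxtrot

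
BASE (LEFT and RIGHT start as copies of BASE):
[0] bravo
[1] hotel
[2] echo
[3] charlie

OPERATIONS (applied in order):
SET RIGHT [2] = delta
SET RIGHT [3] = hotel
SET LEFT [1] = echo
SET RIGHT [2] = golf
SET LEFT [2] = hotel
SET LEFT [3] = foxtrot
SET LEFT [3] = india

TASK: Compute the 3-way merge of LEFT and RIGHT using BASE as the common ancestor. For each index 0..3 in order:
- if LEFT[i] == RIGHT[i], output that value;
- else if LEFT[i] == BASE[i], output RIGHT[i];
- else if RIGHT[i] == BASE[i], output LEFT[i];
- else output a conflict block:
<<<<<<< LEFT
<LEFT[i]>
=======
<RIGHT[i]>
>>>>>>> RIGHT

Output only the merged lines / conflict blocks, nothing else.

Answer: bravo
echo
<<<<<<< LEFT
hotel
=======
golf
>>>>>>> RIGHT
<<<<<<< LEFT
india
=======
hotel
>>>>>>> RIGHT

Derivation:
Final LEFT:  [bravo, echo, hotel, india]
Final RIGHT: [bravo, hotel, golf, hotel]
i=0: L=bravo R=bravo -> agree -> bravo
i=1: L=echo, R=hotel=BASE -> take LEFT -> echo
i=2: BASE=echo L=hotel R=golf all differ -> CONFLICT
i=3: BASE=charlie L=india R=hotel all differ -> CONFLICT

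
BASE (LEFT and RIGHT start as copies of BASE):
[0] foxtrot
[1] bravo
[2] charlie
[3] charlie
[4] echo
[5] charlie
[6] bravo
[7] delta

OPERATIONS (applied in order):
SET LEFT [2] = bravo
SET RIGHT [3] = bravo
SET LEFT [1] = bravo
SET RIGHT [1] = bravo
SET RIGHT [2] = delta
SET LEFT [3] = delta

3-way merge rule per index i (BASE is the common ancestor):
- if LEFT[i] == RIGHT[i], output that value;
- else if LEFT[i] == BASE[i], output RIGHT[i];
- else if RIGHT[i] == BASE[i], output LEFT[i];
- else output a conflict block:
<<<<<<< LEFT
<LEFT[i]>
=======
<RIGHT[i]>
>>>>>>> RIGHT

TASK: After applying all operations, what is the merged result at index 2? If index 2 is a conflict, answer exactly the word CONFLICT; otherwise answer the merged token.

Final LEFT:  [foxtrot, bravo, bravo, delta, echo, charlie, bravo, delta]
Final RIGHT: [foxtrot, bravo, delta, bravo, echo, charlie, bravo, delta]
i=0: L=foxtrot R=foxtrot -> agree -> foxtrot
i=1: L=bravo R=bravo -> agree -> bravo
i=2: BASE=charlie L=bravo R=delta all differ -> CONFLICT
i=3: BASE=charlie L=delta R=bravo all differ -> CONFLICT
i=4: L=echo R=echo -> agree -> echo
i=5: L=charlie R=charlie -> agree -> charlie
i=6: L=bravo R=bravo -> agree -> bravo
i=7: L=delta R=delta -> agree -> delta
Index 2 -> CONFLICT

Answer: CONFLICT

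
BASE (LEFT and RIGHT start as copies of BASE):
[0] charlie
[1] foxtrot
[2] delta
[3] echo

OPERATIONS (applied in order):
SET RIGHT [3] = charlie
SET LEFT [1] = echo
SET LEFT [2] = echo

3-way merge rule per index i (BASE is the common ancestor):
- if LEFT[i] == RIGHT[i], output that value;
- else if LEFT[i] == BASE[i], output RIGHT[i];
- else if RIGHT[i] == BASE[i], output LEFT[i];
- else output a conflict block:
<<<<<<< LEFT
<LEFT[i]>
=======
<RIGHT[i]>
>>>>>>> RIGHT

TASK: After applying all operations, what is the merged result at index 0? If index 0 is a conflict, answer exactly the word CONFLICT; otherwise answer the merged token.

Answer: charlie

Derivation:
Final LEFT:  [charlie, echo, echo, echo]
Final RIGHT: [charlie, foxtrot, delta, charlie]
i=0: L=charlie R=charlie -> agree -> charlie
i=1: L=echo, R=foxtrot=BASE -> take LEFT -> echo
i=2: L=echo, R=delta=BASE -> take LEFT -> echo
i=3: L=echo=BASE, R=charlie -> take RIGHT -> charlie
Index 0 -> charlie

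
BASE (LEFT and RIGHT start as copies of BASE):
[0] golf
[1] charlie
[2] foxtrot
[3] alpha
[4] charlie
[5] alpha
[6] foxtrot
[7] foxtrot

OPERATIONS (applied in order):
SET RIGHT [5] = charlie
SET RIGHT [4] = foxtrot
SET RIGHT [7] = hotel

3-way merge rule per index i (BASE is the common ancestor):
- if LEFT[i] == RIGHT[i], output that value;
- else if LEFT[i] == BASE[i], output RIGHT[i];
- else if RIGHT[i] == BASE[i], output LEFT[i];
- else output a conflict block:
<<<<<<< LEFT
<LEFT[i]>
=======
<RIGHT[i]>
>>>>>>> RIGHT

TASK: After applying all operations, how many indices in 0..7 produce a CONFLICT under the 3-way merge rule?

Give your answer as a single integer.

Answer: 0

Derivation:
Final LEFT:  [golf, charlie, foxtrot, alpha, charlie, alpha, foxtrot, foxtrot]
Final RIGHT: [golf, charlie, foxtrot, alpha, foxtrot, charlie, foxtrot, hotel]
i=0: L=golf R=golf -> agree -> golf
i=1: L=charlie R=charlie -> agree -> charlie
i=2: L=foxtrot R=foxtrot -> agree -> foxtrot
i=3: L=alpha R=alpha -> agree -> alpha
i=4: L=charlie=BASE, R=foxtrot -> take RIGHT -> foxtrot
i=5: L=alpha=BASE, R=charlie -> take RIGHT -> charlie
i=6: L=foxtrot R=foxtrot -> agree -> foxtrot
i=7: L=foxtrot=BASE, R=hotel -> take RIGHT -> hotel
Conflict count: 0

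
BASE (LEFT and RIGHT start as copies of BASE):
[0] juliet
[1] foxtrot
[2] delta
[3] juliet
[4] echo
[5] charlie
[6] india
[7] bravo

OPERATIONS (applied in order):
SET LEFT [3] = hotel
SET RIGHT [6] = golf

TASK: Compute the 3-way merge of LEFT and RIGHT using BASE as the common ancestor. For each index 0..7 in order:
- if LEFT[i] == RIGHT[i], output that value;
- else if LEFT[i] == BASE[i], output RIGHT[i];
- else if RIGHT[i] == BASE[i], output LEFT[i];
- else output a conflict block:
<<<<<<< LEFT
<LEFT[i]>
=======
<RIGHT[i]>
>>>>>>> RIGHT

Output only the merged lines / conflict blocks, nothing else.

Answer: juliet
foxtrot
delta
hotel
echo
charlie
golf
bravo

Derivation:
Final LEFT:  [juliet, foxtrot, delta, hotel, echo, charlie, india, bravo]
Final RIGHT: [juliet, foxtrot, delta, juliet, echo, charlie, golf, bravo]
i=0: L=juliet R=juliet -> agree -> juliet
i=1: L=foxtrot R=foxtrot -> agree -> foxtrot
i=2: L=delta R=delta -> agree -> delta
i=3: L=hotel, R=juliet=BASE -> take LEFT -> hotel
i=4: L=echo R=echo -> agree -> echo
i=5: L=charlie R=charlie -> agree -> charlie
i=6: L=india=BASE, R=golf -> take RIGHT -> golf
i=7: L=bravo R=bravo -> agree -> bravo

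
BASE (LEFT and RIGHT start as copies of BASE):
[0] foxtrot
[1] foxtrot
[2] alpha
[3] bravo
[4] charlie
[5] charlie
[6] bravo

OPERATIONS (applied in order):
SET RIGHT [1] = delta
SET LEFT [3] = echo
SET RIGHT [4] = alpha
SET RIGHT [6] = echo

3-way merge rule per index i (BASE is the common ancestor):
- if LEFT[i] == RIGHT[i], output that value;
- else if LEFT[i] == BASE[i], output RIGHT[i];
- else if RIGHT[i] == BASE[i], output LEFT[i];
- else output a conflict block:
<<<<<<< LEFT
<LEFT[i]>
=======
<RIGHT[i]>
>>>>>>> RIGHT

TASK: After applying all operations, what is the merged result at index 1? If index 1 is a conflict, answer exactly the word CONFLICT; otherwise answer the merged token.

Final LEFT:  [foxtrot, foxtrot, alpha, echo, charlie, charlie, bravo]
Final RIGHT: [foxtrot, delta, alpha, bravo, alpha, charlie, echo]
i=0: L=foxtrot R=foxtrot -> agree -> foxtrot
i=1: L=foxtrot=BASE, R=delta -> take RIGHT -> delta
i=2: L=alpha R=alpha -> agree -> alpha
i=3: L=echo, R=bravo=BASE -> take LEFT -> echo
i=4: L=charlie=BASE, R=alpha -> take RIGHT -> alpha
i=5: L=charlie R=charlie -> agree -> charlie
i=6: L=bravo=BASE, R=echo -> take RIGHT -> echo
Index 1 -> delta

Answer: delta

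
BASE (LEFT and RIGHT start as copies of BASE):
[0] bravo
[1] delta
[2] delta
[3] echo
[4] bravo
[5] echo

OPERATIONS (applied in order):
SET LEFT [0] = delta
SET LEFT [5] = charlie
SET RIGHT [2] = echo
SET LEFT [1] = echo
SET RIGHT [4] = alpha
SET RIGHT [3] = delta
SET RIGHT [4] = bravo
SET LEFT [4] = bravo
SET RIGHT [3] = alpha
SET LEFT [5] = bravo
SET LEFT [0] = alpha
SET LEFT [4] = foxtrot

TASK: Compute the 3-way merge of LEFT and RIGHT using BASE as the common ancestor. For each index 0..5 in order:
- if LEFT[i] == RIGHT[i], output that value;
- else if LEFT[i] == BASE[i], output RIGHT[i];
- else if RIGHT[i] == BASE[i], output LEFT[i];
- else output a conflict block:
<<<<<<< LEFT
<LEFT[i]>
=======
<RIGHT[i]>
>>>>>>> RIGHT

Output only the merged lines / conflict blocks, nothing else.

Final LEFT:  [alpha, echo, delta, echo, foxtrot, bravo]
Final RIGHT: [bravo, delta, echo, alpha, bravo, echo]
i=0: L=alpha, R=bravo=BASE -> take LEFT -> alpha
i=1: L=echo, R=delta=BASE -> take LEFT -> echo
i=2: L=delta=BASE, R=echo -> take RIGHT -> echo
i=3: L=echo=BASE, R=alpha -> take RIGHT -> alpha
i=4: L=foxtrot, R=bravo=BASE -> take LEFT -> foxtrot
i=5: L=bravo, R=echo=BASE -> take LEFT -> bravo

Answer: alpha
echo
echo
alpha
foxtrot
bravo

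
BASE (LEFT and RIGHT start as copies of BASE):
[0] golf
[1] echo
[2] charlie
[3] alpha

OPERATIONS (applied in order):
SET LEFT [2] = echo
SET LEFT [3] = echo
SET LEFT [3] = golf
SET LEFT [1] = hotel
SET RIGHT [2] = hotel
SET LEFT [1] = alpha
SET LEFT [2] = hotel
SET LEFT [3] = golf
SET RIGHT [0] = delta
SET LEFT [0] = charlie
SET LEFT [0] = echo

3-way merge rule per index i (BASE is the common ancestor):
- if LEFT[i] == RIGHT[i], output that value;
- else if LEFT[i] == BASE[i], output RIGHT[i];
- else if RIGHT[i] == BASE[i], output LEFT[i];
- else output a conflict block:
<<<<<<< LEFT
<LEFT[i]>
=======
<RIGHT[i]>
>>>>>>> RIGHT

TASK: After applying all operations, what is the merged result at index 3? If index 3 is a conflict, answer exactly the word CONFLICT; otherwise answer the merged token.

Answer: golf

Derivation:
Final LEFT:  [echo, alpha, hotel, golf]
Final RIGHT: [delta, echo, hotel, alpha]
i=0: BASE=golf L=echo R=delta all differ -> CONFLICT
i=1: L=alpha, R=echo=BASE -> take LEFT -> alpha
i=2: L=hotel R=hotel -> agree -> hotel
i=3: L=golf, R=alpha=BASE -> take LEFT -> golf
Index 3 -> golf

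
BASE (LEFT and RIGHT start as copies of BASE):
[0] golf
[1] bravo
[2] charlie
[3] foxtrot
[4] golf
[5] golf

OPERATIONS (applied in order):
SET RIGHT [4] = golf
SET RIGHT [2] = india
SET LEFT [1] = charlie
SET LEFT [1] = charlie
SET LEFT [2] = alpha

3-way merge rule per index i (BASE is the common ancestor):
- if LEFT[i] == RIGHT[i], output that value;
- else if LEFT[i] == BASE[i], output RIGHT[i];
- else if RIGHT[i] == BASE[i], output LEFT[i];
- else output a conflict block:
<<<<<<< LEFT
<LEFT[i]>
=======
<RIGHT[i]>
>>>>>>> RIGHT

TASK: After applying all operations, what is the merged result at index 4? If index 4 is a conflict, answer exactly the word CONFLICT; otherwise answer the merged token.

Final LEFT:  [golf, charlie, alpha, foxtrot, golf, golf]
Final RIGHT: [golf, bravo, india, foxtrot, golf, golf]
i=0: L=golf R=golf -> agree -> golf
i=1: L=charlie, R=bravo=BASE -> take LEFT -> charlie
i=2: BASE=charlie L=alpha R=india all differ -> CONFLICT
i=3: L=foxtrot R=foxtrot -> agree -> foxtrot
i=4: L=golf R=golf -> agree -> golf
i=5: L=golf R=golf -> agree -> golf
Index 4 -> golf

Answer: golf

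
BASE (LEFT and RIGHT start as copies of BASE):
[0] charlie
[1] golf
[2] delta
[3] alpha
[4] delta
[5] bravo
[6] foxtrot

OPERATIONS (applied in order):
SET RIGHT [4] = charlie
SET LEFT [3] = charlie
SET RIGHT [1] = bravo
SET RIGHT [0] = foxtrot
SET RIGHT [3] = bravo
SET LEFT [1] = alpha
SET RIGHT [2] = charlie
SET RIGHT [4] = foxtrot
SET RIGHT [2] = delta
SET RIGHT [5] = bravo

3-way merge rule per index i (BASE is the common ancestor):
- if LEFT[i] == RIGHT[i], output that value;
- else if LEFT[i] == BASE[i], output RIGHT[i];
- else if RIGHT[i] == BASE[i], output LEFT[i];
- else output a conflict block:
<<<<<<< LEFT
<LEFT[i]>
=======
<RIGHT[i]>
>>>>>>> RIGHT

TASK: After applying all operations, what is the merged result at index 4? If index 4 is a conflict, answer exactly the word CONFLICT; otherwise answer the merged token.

Final LEFT:  [charlie, alpha, delta, charlie, delta, bravo, foxtrot]
Final RIGHT: [foxtrot, bravo, delta, bravo, foxtrot, bravo, foxtrot]
i=0: L=charlie=BASE, R=foxtrot -> take RIGHT -> foxtrot
i=1: BASE=golf L=alpha R=bravo all differ -> CONFLICT
i=2: L=delta R=delta -> agree -> delta
i=3: BASE=alpha L=charlie R=bravo all differ -> CONFLICT
i=4: L=delta=BASE, R=foxtrot -> take RIGHT -> foxtrot
i=5: L=bravo R=bravo -> agree -> bravo
i=6: L=foxtrot R=foxtrot -> agree -> foxtrot
Index 4 -> foxtrot

Answer: foxtrot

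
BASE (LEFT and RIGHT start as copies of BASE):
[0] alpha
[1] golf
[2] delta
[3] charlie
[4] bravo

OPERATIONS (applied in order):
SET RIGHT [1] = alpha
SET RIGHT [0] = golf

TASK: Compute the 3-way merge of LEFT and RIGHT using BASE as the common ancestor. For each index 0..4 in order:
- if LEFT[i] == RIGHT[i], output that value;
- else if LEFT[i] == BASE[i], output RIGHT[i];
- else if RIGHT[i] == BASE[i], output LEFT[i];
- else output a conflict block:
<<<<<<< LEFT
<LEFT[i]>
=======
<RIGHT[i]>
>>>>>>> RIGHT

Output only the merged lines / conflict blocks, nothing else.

Answer: golf
alpha
delta
charlie
bravo

Derivation:
Final LEFT:  [alpha, golf, delta, charlie, bravo]
Final RIGHT: [golf, alpha, delta, charlie, bravo]
i=0: L=alpha=BASE, R=golf -> take RIGHT -> golf
i=1: L=golf=BASE, R=alpha -> take RIGHT -> alpha
i=2: L=delta R=delta -> agree -> delta
i=3: L=charlie R=charlie -> agree -> charlie
i=4: L=bravo R=bravo -> agree -> bravo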